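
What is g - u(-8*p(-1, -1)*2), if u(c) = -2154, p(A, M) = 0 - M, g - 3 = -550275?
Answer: -548118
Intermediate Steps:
g = -550272 (g = 3 - 550275 = -550272)
p(A, M) = -M
g - u(-8*p(-1, -1)*2) = -550272 - 1*(-2154) = -550272 + 2154 = -548118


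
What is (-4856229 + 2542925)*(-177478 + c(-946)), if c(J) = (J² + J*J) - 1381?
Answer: -3726670284792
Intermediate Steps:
c(J) = -1381 + 2*J² (c(J) = (J² + J²) - 1381 = 2*J² - 1381 = -1381 + 2*J²)
(-4856229 + 2542925)*(-177478 + c(-946)) = (-4856229 + 2542925)*(-177478 + (-1381 + 2*(-946)²)) = -2313304*(-177478 + (-1381 + 2*894916)) = -2313304*(-177478 + (-1381 + 1789832)) = -2313304*(-177478 + 1788451) = -2313304*1610973 = -3726670284792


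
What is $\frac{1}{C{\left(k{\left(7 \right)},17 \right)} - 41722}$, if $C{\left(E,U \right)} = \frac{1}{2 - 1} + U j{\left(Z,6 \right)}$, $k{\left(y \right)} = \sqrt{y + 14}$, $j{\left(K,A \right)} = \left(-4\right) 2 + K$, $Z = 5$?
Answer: $- \frac{1}{41772} \approx -2.3939 \cdot 10^{-5}$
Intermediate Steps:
$j{\left(K,A \right)} = -8 + K$
$k{\left(y \right)} = \sqrt{14 + y}$
$C{\left(E,U \right)} = 1 - 3 U$ ($C{\left(E,U \right)} = \frac{1}{2 - 1} + U \left(-8 + 5\right) = 1^{-1} + U \left(-3\right) = 1 - 3 U$)
$\frac{1}{C{\left(k{\left(7 \right)},17 \right)} - 41722} = \frac{1}{\left(1 - 51\right) - 41722} = \frac{1}{-50 - 41722} = \frac{1}{-41772} = - \frac{1}{41772}$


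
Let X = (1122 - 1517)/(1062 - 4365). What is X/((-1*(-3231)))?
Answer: 395/10671993 ≈ 3.7013e-5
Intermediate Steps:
X = 395/3303 (X = -395/(-3303) = -395*(-1/3303) = 395/3303 ≈ 0.11959)
X/((-1*(-3231))) = 395/(3303*((-1*(-3231)))) = (395/3303)/3231 = (395/3303)*(1/3231) = 395/10671993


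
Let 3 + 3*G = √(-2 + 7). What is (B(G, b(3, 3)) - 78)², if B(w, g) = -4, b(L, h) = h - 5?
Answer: 6724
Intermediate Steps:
G = -1 + √5/3 (G = -1 + √(-2 + 7)/3 = -1 + √5/3 ≈ -0.25464)
b(L, h) = -5 + h
(B(G, b(3, 3)) - 78)² = (-4 - 78)² = (-82)² = 6724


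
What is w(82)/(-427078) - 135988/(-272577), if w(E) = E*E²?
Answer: -46106376136/58205820003 ≈ -0.79213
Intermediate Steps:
w(E) = E³
w(82)/(-427078) - 135988/(-272577) = 82³/(-427078) - 135988/(-272577) = 551368*(-1/427078) - 135988*(-1/272577) = -275684/213539 + 135988/272577 = -46106376136/58205820003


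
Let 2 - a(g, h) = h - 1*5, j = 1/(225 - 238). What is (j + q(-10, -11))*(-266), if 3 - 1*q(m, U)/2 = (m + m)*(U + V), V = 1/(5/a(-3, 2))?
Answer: 1362718/13 ≈ 1.0482e+5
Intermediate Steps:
j = -1/13 (j = 1/(-13) = -1/13 ≈ -0.076923)
a(g, h) = 7 - h (a(g, h) = 2 - (h - 1*5) = 2 - (h - 5) = 2 - (-5 + h) = 2 + (5 - h) = 7 - h)
V = 1 (V = 1/(5/(7 - 1*2)) = 1/(5/(7 - 2)) = 1/(5/5) = 1/(5*(⅕)) = 1/1 = 1)
q(m, U) = 6 - 4*m*(1 + U) (q(m, U) = 6 - 2*(m + m)*(U + 1) = 6 - 2*2*m*(1 + U) = 6 - 4*m*(1 + U))
(j + q(-10, -11))*(-266) = (-1/13 + (6 - 4*(-10) - 4*(-11)*(-10)))*(-266) = (-1/13 + (6 + 40 - 440))*(-266) = (-1/13 - 394)*(-266) = -5123/13*(-266) = 1362718/13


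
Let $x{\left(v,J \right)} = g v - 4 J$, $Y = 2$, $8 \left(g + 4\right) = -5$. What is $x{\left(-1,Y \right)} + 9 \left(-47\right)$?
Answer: $- \frac{3411}{8} \approx -426.38$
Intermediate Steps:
$g = - \frac{37}{8}$ ($g = -4 + \frac{1}{8} \left(-5\right) = -4 - \frac{5}{8} = - \frac{37}{8} \approx -4.625$)
$x{\left(v,J \right)} = - 4 J - \frac{37 v}{8}$ ($x{\left(v,J \right)} = - \frac{37 v}{8} - 4 J = - 4 J - \frac{37 v}{8}$)
$x{\left(-1,Y \right)} + 9 \left(-47\right) = \left(\left(-4\right) 2 - - \frac{37}{8}\right) + 9 \left(-47\right) = \left(-8 + \frac{37}{8}\right) - 423 = - \frac{27}{8} - 423 = - \frac{3411}{8}$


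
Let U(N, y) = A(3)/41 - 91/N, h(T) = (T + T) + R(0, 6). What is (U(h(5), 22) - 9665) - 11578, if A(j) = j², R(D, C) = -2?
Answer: -6971363/328 ≈ -21254.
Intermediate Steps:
h(T) = -2 + 2*T (h(T) = (T + T) - 2 = 2*T - 2 = -2 + 2*T)
U(N, y) = 9/41 - 91/N (U(N, y) = 3²/41 - 91/N = 9*(1/41) - 91/N = 9/41 - 91/N)
(U(h(5), 22) - 9665) - 11578 = ((9/41 - 91/(-2 + 2*5)) - 9665) - 11578 = ((9/41 - 91/(-2 + 10)) - 9665) - 11578 = ((9/41 - 91/8) - 9665) - 11578 = (-3659/328 - 9665) - 11578 = -3173779/328 - 11578 = -6971363/328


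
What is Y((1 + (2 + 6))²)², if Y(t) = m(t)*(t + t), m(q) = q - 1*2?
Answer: 163788804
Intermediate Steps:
m(q) = -2 + q (m(q) = q - 2 = -2 + q)
Y(t) = 2*t*(-2 + t) (Y(t) = (-2 + t)*(t + t) = (-2 + t)*(2*t) = 2*t*(-2 + t))
Y((1 + (2 + 6))²)² = (2*(1 + (2 + 6))²*(-2 + (1 + (2 + 6))²))² = (2*(1 + 8)²*(-2 + (1 + 8)²))² = (2*9²*(-2 + 9²))² = (2*81*(-2 + 81))² = (2*81*79)² = 12798² = 163788804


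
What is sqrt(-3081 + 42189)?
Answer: 2*sqrt(9777) ≈ 197.76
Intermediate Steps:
sqrt(-3081 + 42189) = sqrt(39108) = 2*sqrt(9777)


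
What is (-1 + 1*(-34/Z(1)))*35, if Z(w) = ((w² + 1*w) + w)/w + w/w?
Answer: -665/2 ≈ -332.50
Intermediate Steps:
Z(w) = 1 + (w² + 2*w)/w (Z(w) = ((w² + w) + w)/w + 1 = ((w + w²) + w)/w + 1 = (w² + 2*w)/w + 1 = 1 + (w² + 2*w)/w)
(-1 + 1*(-34/Z(1)))*35 = (-1 + 1*(-34/(3 + 1)))*35 = (-1 + 1*(-34/4))*35 = (-1 + 1*(-34*¼))*35 = (-1 + 1*(-17/2))*35 = (-1 - 17/2)*35 = -19/2*35 = -665/2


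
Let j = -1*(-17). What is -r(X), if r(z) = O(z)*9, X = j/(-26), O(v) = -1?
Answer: 9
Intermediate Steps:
j = 17
X = -17/26 (X = 17/(-26) = 17*(-1/26) = -17/26 ≈ -0.65385)
r(z) = -9 (r(z) = -1*9 = -9)
-r(X) = -1*(-9) = 9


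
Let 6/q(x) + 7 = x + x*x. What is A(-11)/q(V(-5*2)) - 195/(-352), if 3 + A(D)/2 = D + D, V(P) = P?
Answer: -729815/1056 ≈ -691.11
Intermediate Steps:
q(x) = 6/(-7 + x + x²) (q(x) = 6/(-7 + (x + x*x)) = 6/(-7 + (x + x²)) = 6/(-7 + x + x²))
A(D) = -6 + 4*D (A(D) = -6 + 2*(D + D) = -6 + 2*(2*D) = -6 + 4*D)
A(-11)/q(V(-5*2)) - 195/(-352) = (-6 + 4*(-11))/((6/(-7 - 5*2 + (-5*2)²))) - 195/(-352) = (-6 - 44)/((6/(-7 - 10 + (-10)²))) - 195*(-1/352) = -50/(6/(-7 - 10 + 100)) + 195/352 = -50/(6/83) + 195/352 = -50/(6*(1/83)) + 195/352 = -50/6/83 + 195/352 = -50*83/6 + 195/352 = -2075/3 + 195/352 = -729815/1056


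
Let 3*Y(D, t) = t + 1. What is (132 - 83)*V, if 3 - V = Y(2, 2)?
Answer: 98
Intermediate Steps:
Y(D, t) = ⅓ + t/3 (Y(D, t) = (t + 1)/3 = (1 + t)/3 = ⅓ + t/3)
V = 2 (V = 3 - (⅓ + (⅓)*2) = 3 - (⅓ + ⅔) = 3 - 1*1 = 3 - 1 = 2)
(132 - 83)*V = (132 - 83)*2 = 49*2 = 98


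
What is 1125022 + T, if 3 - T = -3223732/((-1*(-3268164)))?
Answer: 919192356958/817041 ≈ 1.1250e+6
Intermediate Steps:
T = 3257056/817041 (T = 3 - (-3223732)/((-1*(-3268164))) = 3 - (-3223732)/3268164 = 3 - 1*(-805933/817041) = 3 + 805933/817041 = 3257056/817041 ≈ 3.9864)
1125022 + T = 1125022 + 3257056/817041 = 919192356958/817041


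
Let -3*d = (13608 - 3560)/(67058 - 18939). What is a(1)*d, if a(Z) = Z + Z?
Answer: -20096/144357 ≈ -0.13921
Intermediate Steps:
a(Z) = 2*Z
d = -10048/144357 (d = -(13608 - 3560)/(3*(67058 - 18939)) = -10048/(3*48119) = -⅓*10048/48119 = -10048/144357 ≈ -0.069605)
a(1)*d = (2*1)*(-10048/144357) = 2*(-10048/144357) = -20096/144357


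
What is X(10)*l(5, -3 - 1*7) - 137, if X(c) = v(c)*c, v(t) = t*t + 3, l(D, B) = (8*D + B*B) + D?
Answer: 149213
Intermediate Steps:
l(D, B) = B**2 + 9*D (l(D, B) = (8*D + B**2) + D = (B**2 + 8*D) + D = B**2 + 9*D)
v(t) = 3 + t**2 (v(t) = t**2 + 3 = 3 + t**2)
X(c) = c*(3 + c**2) (X(c) = (3 + c**2)*c = c*(3 + c**2))
X(10)*l(5, -3 - 1*7) - 137 = (10*(3 + 10**2))*((-3 - 1*7)**2 + 9*5) - 137 = (10*(3 + 100))*((-3 - 7)**2 + 45) - 137 = (10*103)*((-10)**2 + 45) - 137 = 1030*(100 + 45) - 137 = 1030*145 - 137 = 149350 - 137 = 149213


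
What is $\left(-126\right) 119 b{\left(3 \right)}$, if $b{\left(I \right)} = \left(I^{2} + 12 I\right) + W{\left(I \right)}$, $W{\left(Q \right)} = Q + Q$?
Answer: $-764694$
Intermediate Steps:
$W{\left(Q \right)} = 2 Q$
$b{\left(I \right)} = I^{2} + 14 I$ ($b{\left(I \right)} = \left(I^{2} + 12 I\right) + 2 I = I^{2} + 14 I$)
$\left(-126\right) 119 b{\left(3 \right)} = \left(-126\right) 119 \cdot 3 \left(14 + 3\right) = - 14994 \cdot 3 \cdot 17 = \left(-14994\right) 51 = -764694$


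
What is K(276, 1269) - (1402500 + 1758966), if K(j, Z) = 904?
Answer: -3160562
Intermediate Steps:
K(276, 1269) - (1402500 + 1758966) = 904 - (1402500 + 1758966) = 904 - 1*3161466 = 904 - 3161466 = -3160562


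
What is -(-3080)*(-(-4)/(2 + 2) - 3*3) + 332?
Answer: -24308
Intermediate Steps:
-(-3080)*(-(-4)/(2 + 2) - 3*3) + 332 = -(-3080)*(-(-4)/4 - 9) + 332 = -(-3080)*(-4*(-1/4) - 9) + 332 = -(-3080)*(1 - 9) + 332 = -(-3080)*(-8) + 332 = -440*56 + 332 = -24640 + 332 = -24308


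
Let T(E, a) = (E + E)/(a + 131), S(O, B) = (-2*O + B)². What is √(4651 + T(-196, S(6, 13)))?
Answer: √5061705/33 ≈ 68.177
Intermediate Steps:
S(O, B) = (B - 2*O)²
T(E, a) = 2*E/(131 + a) (T(E, a) = (2*E)/(131 + a) = 2*E/(131 + a))
√(4651 + T(-196, S(6, 13))) = √(4651 + 2*(-196)/(131 + (13 - 2*6)²)) = √(4651 + 2*(-196)/(131 + (13 - 12)²)) = √(4651 + 2*(-196)/(131 + 1²)) = √(4651 + 2*(-196)/(131 + 1)) = √(4651 + 2*(-196)/132) = √(4651 + 2*(-196)*(1/132)) = √(4651 - 98/33) = √(153385/33) = √5061705/33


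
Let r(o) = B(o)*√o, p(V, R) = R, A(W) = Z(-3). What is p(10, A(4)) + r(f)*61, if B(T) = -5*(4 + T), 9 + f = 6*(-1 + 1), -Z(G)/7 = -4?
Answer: 28 + 4575*I ≈ 28.0 + 4575.0*I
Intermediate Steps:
Z(G) = 28 (Z(G) = -7*(-4) = 28)
A(W) = 28
f = -9 (f = -9 + 6*(-1 + 1) = -9 + 6*0 = -9 + 0 = -9)
B(T) = -20 - 5*T
r(o) = √o*(-20 - 5*o) (r(o) = (-20 - 5*o)*√o = √o*(-20 - 5*o))
p(10, A(4)) + r(f)*61 = 28 + (5*√(-9)*(-4 - 1*(-9)))*61 = 28 + (5*(3*I)*(-4 + 9))*61 = 28 + (5*(3*I)*5)*61 = 28 + (75*I)*61 = 28 + 4575*I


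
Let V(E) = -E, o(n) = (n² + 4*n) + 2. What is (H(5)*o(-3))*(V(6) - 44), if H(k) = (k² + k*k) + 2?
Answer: 2600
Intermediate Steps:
o(n) = 2 + n² + 4*n
H(k) = 2 + 2*k² (H(k) = (k² + k²) + 2 = 2*k² + 2 = 2 + 2*k²)
(H(5)*o(-3))*(V(6) - 44) = ((2 + 2*5²)*(2 + (-3)² + 4*(-3)))*(-1*6 - 44) = ((2 + 2*25)*(2 + 9 - 12))*(-6 - 44) = ((2 + 50)*(-1))*(-50) = (52*(-1))*(-50) = -52*(-50) = 2600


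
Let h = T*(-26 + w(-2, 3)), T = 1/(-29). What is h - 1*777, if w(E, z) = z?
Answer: -22510/29 ≈ -776.21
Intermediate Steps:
T = -1/29 ≈ -0.034483
h = 23/29 (h = -(-26 + 3)/29 = -1/29*(-23) = 23/29 ≈ 0.79310)
h - 1*777 = 23/29 - 1*777 = 23/29 - 777 = -22510/29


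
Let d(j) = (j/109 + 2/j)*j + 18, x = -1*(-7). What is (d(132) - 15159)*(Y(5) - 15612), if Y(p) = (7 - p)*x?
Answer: 25467275746/109 ≈ 2.3364e+8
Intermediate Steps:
x = 7
Y(p) = 49 - 7*p (Y(p) = (7 - p)*7 = 49 - 7*p)
d(j) = 18 + j*(2/j + j/109) (d(j) = (j*(1/109) + 2/j)*j + 18 = (j/109 + 2/j)*j + 18 = (2/j + j/109)*j + 18 = j*(2/j + j/109) + 18 = 18 + j*(2/j + j/109))
(d(132) - 15159)*(Y(5) - 15612) = ((20 + (1/109)*132²) - 15159)*((49 - 7*5) - 15612) = ((20 + (1/109)*17424) - 15159)*((49 - 35) - 15612) = ((20 + 17424/109) - 15159)*(14 - 15612) = (19604/109 - 15159)*(-15598) = -1632727/109*(-15598) = 25467275746/109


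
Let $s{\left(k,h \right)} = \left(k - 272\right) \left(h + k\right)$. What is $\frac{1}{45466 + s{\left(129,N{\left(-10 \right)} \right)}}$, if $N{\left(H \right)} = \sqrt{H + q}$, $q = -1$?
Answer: $\frac{27019}{730251300} + \frac{143 i \sqrt{11}}{730251300} \approx 3.7 \cdot 10^{-5} + 6.4947 \cdot 10^{-7} i$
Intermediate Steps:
$N{\left(H \right)} = \sqrt{-1 + H}$ ($N{\left(H \right)} = \sqrt{H - 1} = \sqrt{-1 + H}$)
$s{\left(k,h \right)} = \left(-272 + k\right) \left(h + k\right)$
$\frac{1}{45466 + s{\left(129,N{\left(-10 \right)} \right)}} = \frac{1}{45466 + \left(129^{2} - 272 \sqrt{-1 - 10} - 35088 + \sqrt{-1 - 10} \cdot 129\right)} = \frac{1}{45466 + \left(16641 - 272 \sqrt{-11} - 35088 + \sqrt{-11} \cdot 129\right)} = \frac{1}{45466 + \left(16641 - 272 i \sqrt{11} - 35088 + i \sqrt{11} \cdot 129\right)} = \frac{1}{45466 + \left(16641 - 272 i \sqrt{11} - 35088 + 129 i \sqrt{11}\right)} = \frac{1}{45466 - \left(18447 + 143 i \sqrt{11}\right)} = \frac{1}{27019 - 143 i \sqrt{11}}$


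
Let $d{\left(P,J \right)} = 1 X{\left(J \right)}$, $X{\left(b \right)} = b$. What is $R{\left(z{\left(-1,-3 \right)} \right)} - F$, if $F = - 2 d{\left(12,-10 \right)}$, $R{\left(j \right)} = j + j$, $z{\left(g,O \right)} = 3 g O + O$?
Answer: $-8$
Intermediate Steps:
$z{\left(g,O \right)} = O + 3 O g$ ($z{\left(g,O \right)} = 3 O g + O = O + 3 O g$)
$d{\left(P,J \right)} = J$ ($d{\left(P,J \right)} = 1 J = J$)
$R{\left(j \right)} = 2 j$
$F = 20$ ($F = \left(-2\right) \left(-10\right) = 20$)
$R{\left(z{\left(-1,-3 \right)} \right)} - F = 2 \left(- 3 \left(1 + 3 \left(-1\right)\right)\right) - 20 = 2 \left(- 3 \left(1 - 3\right)\right) - 20 = 2 \left(\left(-3\right) \left(-2\right)\right) - 20 = 2 \cdot 6 - 20 = 12 - 20 = -8$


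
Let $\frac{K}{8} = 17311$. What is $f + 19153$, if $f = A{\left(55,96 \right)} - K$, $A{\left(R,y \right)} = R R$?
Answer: $-116310$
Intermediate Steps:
$K = 138488$ ($K = 8 \cdot 17311 = 138488$)
$A{\left(R,y \right)} = R^{2}$
$f = -135463$ ($f = 55^{2} - 138488 = 3025 - 138488 = -135463$)
$f + 19153 = -135463 + 19153 = -116310$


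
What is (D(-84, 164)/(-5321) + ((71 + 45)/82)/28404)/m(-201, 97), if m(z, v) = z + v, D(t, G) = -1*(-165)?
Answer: 95922221/322225542288 ≈ 0.00029769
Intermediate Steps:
D(t, G) = 165
m(z, v) = v + z
(D(-84, 164)/(-5321) + ((71 + 45)/82)/28404)/m(-201, 97) = (165/(-5321) + ((71 + 45)/82)/28404)/(97 - 201) = (165*(-1/5321) + ((1/82)*116)*(1/28404))/(-104) = (-165/5321 + (58/41)*(1/28404))*(-1/104) = (-165/5321 + 29/582282)*(-1/104) = -95922221/3098322522*(-1/104) = 95922221/322225542288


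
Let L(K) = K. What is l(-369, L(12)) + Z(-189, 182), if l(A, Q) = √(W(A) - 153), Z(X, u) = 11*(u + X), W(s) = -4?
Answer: -77 + I*√157 ≈ -77.0 + 12.53*I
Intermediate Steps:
Z(X, u) = 11*X + 11*u (Z(X, u) = 11*(X + u) = 11*X + 11*u)
l(A, Q) = I*√157 (l(A, Q) = √(-4 - 153) = √(-157) = I*√157)
l(-369, L(12)) + Z(-189, 182) = I*√157 + (11*(-189) + 11*182) = I*√157 + (-2079 + 2002) = I*√157 - 77 = -77 + I*√157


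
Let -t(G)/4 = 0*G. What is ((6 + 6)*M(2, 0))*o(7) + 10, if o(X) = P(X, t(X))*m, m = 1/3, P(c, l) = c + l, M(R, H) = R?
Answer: 66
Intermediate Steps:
t(G) = 0 (t(G) = -0*G = -4*0 = 0)
m = ⅓ ≈ 0.33333
o(X) = X/3 (o(X) = (X + 0)*(⅓) = X*(⅓) = X/3)
((6 + 6)*M(2, 0))*o(7) + 10 = ((6 + 6)*2)*((⅓)*7) + 10 = (12*2)*(7/3) + 10 = 24*(7/3) + 10 = 56 + 10 = 66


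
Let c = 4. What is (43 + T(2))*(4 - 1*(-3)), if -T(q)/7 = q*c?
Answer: -91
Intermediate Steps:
T(q) = -28*q (T(q) = -7*q*4 = -28*q)
(43 + T(2))*(4 - 1*(-3)) = (43 - 28*2)*(4 - 1*(-3)) = (43 - 56)*(4 + 3) = -13*7 = -91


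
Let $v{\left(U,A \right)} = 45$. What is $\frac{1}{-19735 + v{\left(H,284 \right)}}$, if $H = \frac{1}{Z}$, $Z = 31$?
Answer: $- \frac{1}{19690} \approx -5.0787 \cdot 10^{-5}$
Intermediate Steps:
$H = \frac{1}{31} \approx 0.032258$
$\frac{1}{-19735 + v{\left(H,284 \right)}} = \frac{1}{-19735 + 45} = \frac{1}{-19690} = - \frac{1}{19690}$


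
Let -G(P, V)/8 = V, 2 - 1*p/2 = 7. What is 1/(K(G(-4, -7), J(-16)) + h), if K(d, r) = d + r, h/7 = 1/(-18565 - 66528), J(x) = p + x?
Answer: 85093/2552783 ≈ 0.033333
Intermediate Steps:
p = -10 (p = 4 - 2*7 = 4 - 14 = -10)
G(P, V) = -8*V
J(x) = -10 + x
h = -7/85093 (h = 7/(-18565 - 66528) = 7/(-85093) = 7*(-1/85093) = -7/85093 ≈ -8.2263e-5)
1/(K(G(-4, -7), J(-16)) + h) = 1/((-8*(-7) + (-10 - 16)) - 7/85093) = 1/((56 - 26) - 7/85093) = 1/(30 - 7/85093) = 1/(2552783/85093) = 85093/2552783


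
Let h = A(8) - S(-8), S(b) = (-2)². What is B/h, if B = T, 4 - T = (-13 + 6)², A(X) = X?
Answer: -45/4 ≈ -11.250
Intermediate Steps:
S(b) = 4
T = -45 (T = 4 - (-13 + 6)² = 4 - 1*(-7)² = 4 - 1*49 = 4 - 49 = -45)
B = -45
h = 4 (h = 8 - 1*4 = 8 - 4 = 4)
B/h = -45/4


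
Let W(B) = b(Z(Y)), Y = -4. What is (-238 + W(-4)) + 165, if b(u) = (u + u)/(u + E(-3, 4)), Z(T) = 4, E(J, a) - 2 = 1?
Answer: -503/7 ≈ -71.857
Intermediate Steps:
E(J, a) = 3 (E(J, a) = 2 + 1 = 3)
b(u) = 2*u/(3 + u) (b(u) = (u + u)/(u + 3) = (2*u)/(3 + u) = 2*u/(3 + u))
W(B) = 8/7 (W(B) = 2*4/(3 + 4) = 2*4/7 = 2*4*(⅐) = 8/7)
(-238 + W(-4)) + 165 = (-238 + 8/7) + 165 = -1658/7 + 165 = -503/7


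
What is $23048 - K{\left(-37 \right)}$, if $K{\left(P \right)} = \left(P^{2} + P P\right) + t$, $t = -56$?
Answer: $20366$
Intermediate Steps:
$K{\left(P \right)} = -56 + 2 P^{2}$ ($K{\left(P \right)} = \left(P^{2} + P P\right) - 56 = \left(P^{2} + P^{2}\right) - 56 = 2 P^{2} - 56 = -56 + 2 P^{2}$)
$23048 - K{\left(-37 \right)} = 23048 - \left(-56 + 2 \left(-37\right)^{2}\right) = 23048 - \left(-56 + 2 \cdot 1369\right) = 23048 - \left(-56 + 2738\right) = 23048 - 2682 = 20366$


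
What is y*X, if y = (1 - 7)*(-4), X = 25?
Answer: 600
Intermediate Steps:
y = 24 (y = -6*(-4) = 24)
y*X = 24*25 = 600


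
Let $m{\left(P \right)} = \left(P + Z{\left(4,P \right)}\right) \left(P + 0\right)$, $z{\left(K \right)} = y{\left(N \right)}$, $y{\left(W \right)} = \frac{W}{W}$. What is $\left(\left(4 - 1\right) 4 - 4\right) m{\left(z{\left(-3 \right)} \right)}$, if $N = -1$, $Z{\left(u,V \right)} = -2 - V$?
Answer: $-16$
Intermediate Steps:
$y{\left(W \right)} = 1$
$z{\left(K \right)} = 1$
$m{\left(P \right)} = - 2 P$ ($m{\left(P \right)} = \left(P - \left(2 + P\right)\right) \left(P + 0\right) = - 2 P$)
$\left(\left(4 - 1\right) 4 - 4\right) m{\left(z{\left(-3 \right)} \right)} = \left(\left(4 - 1\right) 4 - 4\right) \left(\left(-2\right) 1\right) = \left(3 \cdot 4 - 4\right) \left(-2\right) = \left(12 - 4\right) \left(-2\right) = 8 \left(-2\right) = -16$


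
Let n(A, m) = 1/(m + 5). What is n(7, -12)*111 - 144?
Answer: -1119/7 ≈ -159.86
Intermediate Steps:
n(A, m) = 1/(5 + m)
n(7, -12)*111 - 144 = 111/(5 - 12) - 144 = 111/(-7) - 144 = -⅐*111 - 144 = -111/7 - 144 = -1119/7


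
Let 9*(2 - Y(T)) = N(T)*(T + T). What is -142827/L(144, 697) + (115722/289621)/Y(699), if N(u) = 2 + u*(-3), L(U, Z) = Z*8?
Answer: -593887305858807/23185502574472 ≈ -25.615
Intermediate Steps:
L(U, Z) = 8*Z
N(u) = 2 - 3*u
Y(T) = 2 - 2*T*(2 - 3*T)/9 (Y(T) = 2 - (2 - 3*T)*(T + T)/9 = 2 - (2 - 3*T)*2*T/9 = 2 - 2*T*(2 - 3*T)/9)
-142827/L(144, 697) + (115722/289621)/Y(699) = -142827/(8*697) + (115722/289621)/(2 + (2/9)*699*(-2 + 3*699)) = -142827/5576 + (115722*(1/289621))/(2 + (2/9)*699*(-2 + 2097)) = -142827*1/5576 + 115722/(289621*(2 + (2/9)*699*2095)) = -142827/5576 + 115722/(289621*(2 + 976270/3)) = -142827/5576 + 115722/(289621*(976276/3)) = -142827/5576 + (115722/289621)*(3/976276) = -142827/5576 + 173583/141375015698 = -593887305858807/23185502574472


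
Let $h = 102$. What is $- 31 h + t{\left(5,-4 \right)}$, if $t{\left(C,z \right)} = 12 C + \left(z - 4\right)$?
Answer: $-3110$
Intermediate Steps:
$t{\left(C,z \right)} = -4 + z + 12 C$ ($t{\left(C,z \right)} = 12 C + \left(-4 + z\right) = -4 + z + 12 C$)
$- 31 h + t{\left(5,-4 \right)} = \left(-31\right) 102 - -52 = -3162 - -52 = -3162 + 52 = -3110$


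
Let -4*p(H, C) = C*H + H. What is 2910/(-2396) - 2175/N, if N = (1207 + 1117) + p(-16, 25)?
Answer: -3069195/1454372 ≈ -2.1103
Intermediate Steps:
p(H, C) = -H/4 - C*H/4 (p(H, C) = -(C*H + H)/4 = -(H + C*H)/4 = -H/4 - C*H/4)
N = 2428 (N = (1207 + 1117) - ¼*(-16)*(1 + 25) = 2324 - ¼*(-16)*26 = 2324 + 104 = 2428)
2910/(-2396) - 2175/N = 2910/(-2396) - 2175/2428 = 2910*(-1/2396) - 2175*1/2428 = -1455/1198 - 2175/2428 = -3069195/1454372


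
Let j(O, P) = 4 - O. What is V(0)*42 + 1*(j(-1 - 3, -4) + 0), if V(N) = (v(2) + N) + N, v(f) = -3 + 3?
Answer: 8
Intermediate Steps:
v(f) = 0
V(N) = 2*N (V(N) = (0 + N) + N = N + N = 2*N)
V(0)*42 + 1*(j(-1 - 3, -4) + 0) = (2*0)*42 + 1*((4 - (-1 - 3)) + 0) = 0*42 + 1*((4 - 1*(-4)) + 0) = 0 + 1*((4 + 4) + 0) = 0 + 1*(8 + 0) = 0 + 1*8 = 0 + 8 = 8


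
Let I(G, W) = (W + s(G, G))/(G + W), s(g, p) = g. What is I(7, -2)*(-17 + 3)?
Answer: -14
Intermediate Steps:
I(G, W) = 1 (I(G, W) = (W + G)/(G + W) = (G + W)/(G + W) = 1)
I(7, -2)*(-17 + 3) = 1*(-17 + 3) = 1*(-14) = -14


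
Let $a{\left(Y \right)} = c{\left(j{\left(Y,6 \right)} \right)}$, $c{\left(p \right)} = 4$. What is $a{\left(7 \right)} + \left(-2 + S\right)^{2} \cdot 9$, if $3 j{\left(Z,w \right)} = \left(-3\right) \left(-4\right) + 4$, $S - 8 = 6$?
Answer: $1300$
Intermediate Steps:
$S = 14$ ($S = 8 + 6 = 14$)
$j{\left(Z,w \right)} = \frac{16}{3}$ ($j{\left(Z,w \right)} = \frac{\left(-3\right) \left(-4\right) + 4}{3} = \frac{12 + 4}{3} = \frac{1}{3} \cdot 16 = \frac{16}{3}$)
$a{\left(Y \right)} = 4$
$a{\left(7 \right)} + \left(-2 + S\right)^{2} \cdot 9 = 4 + \left(-2 + 14\right)^{2} \cdot 9 = 4 + 12^{2} \cdot 9 = 4 + 144 \cdot 9 = 4 + 1296 = 1300$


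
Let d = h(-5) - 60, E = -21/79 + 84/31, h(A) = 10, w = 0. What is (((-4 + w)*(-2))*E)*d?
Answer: -2394000/2449 ≈ -977.54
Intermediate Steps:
E = 5985/2449 (E = -21*1/79 + 84*(1/31) = -21/79 + 84/31 = 5985/2449 ≈ 2.4439)
d = -50 (d = 10 - 60 = -50)
(((-4 + w)*(-2))*E)*d = (((-4 + 0)*(-2))*(5985/2449))*(-50) = (-4*(-2)*(5985/2449))*(-50) = (8*(5985/2449))*(-50) = (47880/2449)*(-50) = -2394000/2449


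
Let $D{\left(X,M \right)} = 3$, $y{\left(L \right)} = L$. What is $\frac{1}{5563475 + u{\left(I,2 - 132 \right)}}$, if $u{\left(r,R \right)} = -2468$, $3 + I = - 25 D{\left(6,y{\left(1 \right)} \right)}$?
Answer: $\frac{1}{5561007} \approx 1.7982 \cdot 10^{-7}$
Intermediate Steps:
$I = -78$ ($I = -3 - 75 = -78$)
$\frac{1}{5563475 + u{\left(I,2 - 132 \right)}} = \frac{1}{5563475 - 2468} = \frac{1}{5561007}$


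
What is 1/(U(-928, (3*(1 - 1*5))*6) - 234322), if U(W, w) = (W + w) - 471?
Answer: -1/235793 ≈ -4.2410e-6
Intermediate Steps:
U(W, w) = -471 + W + w
1/(U(-928, (3*(1 - 1*5))*6) - 234322) = 1/((-471 - 928 + (3*(1 - 1*5))*6) - 234322) = 1/((-471 - 928 + (3*(1 - 5))*6) - 234322) = 1/((-471 - 928 + (3*(-4))*6) - 234322) = 1/((-471 - 928 - 12*6) - 234322) = 1/((-471 - 928 - 72) - 234322) = 1/(-1471 - 234322) = 1/(-235793) = -1/235793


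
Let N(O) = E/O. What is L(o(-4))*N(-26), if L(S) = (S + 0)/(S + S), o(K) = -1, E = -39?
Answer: ¾ ≈ 0.75000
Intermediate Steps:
L(S) = ½ (L(S) = S/((2*S)) = S*(1/(2*S)) = ½)
N(O) = -39/O
L(o(-4))*N(-26) = (-39/(-26))/2 = (-39*(-1/26))/2 = (½)*(3/2) = ¾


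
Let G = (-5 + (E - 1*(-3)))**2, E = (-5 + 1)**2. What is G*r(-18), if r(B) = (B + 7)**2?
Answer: 23716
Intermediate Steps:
E = 16 (E = (-4)**2 = 16)
r(B) = (7 + B)**2
G = 196 (G = (-5 + (16 - 1*(-3)))**2 = (-5 + (16 + 3))**2 = (-5 + 19)**2 = 14**2 = 196)
G*r(-18) = 196*(7 - 18)**2 = 196*(-11)**2 = 196*121 = 23716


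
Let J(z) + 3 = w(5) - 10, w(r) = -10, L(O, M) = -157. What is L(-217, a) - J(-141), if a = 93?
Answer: -134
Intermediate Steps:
J(z) = -23 (J(z) = -3 + (-10 - 10) = -3 - 20 = -23)
L(-217, a) - J(-141) = -157 - 1*(-23) = -157 + 23 = -134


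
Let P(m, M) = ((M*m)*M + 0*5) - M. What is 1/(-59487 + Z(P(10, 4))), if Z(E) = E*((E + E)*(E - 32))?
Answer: 1/5975841 ≈ 1.6734e-7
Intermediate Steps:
P(m, M) = -M + m*M² (P(m, M) = (m*M² + 0) - M = m*M² - M = -M + m*M²)
Z(E) = 2*E²*(-32 + E) (Z(E) = E*((2*E)*(-32 + E)) = E*(2*E*(-32 + E)) = 2*E²*(-32 + E))
1/(-59487 + Z(P(10, 4))) = 1/(-59487 + 2*(4*(-1 + 4*10))²*(-32 + 4*(-1 + 4*10))) = 1/(-59487 + 2*(4*(-1 + 40))²*(-32 + 4*(-1 + 40))) = 1/(-59487 + 2*(4*39)²*(-32 + 4*39)) = 1/(-59487 + 2*156²*(-32 + 156)) = 1/(-59487 + 2*24336*124) = 1/(-59487 + 6035328) = 1/5975841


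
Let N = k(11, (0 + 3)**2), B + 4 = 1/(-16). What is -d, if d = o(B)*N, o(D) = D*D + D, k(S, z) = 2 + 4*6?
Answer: -41405/128 ≈ -323.48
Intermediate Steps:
B = -65/16 (B = -4 + 1/(-16) = -4 - 1/16 = -65/16 ≈ -4.0625)
k(S, z) = 26 (k(S, z) = 2 + 24 = 26)
N = 26
o(D) = D + D**2 (o(D) = D**2 + D = D + D**2)
d = 41405/128 (d = -65*(1 - 65/16)/16*26 = -65/16*(-49/16)*26 = (3185/256)*26 = 41405/128 ≈ 323.48)
-d = -1*41405/128 = -41405/128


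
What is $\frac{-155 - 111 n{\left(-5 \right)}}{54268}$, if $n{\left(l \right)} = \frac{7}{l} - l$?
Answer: $- \frac{2773}{271340} \approx -0.01022$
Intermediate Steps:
$n{\left(l \right)} = - l + \frac{7}{l}$
$\frac{-155 - 111 n{\left(-5 \right)}}{54268} = \frac{-155 - 111 \left(\left(-1\right) \left(-5\right) + \frac{7}{-5}\right)}{54268} = \left(-155 - 111 \left(5 + 7 \left(- \frac{1}{5}\right)\right)\right) \frac{1}{54268} = \left(-155 - 111 \left(5 - \frac{7}{5}\right)\right) \frac{1}{54268} = \left(-155 - \frac{1998}{5}\right) \frac{1}{54268} = \left(- \frac{2773}{5}\right) \frac{1}{54268} = - \frac{2773}{271340}$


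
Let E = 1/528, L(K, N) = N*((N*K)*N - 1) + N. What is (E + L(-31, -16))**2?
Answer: 4494807963402241/278784 ≈ 1.6123e+10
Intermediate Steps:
L(K, N) = N + N*(-1 + K*N**2) (L(K, N) = N*((K*N)*N - 1) + N = N*(K*N**2 - 1) + N = N*(-1 + K*N**2) + N = N + N*(-1 + K*N**2))
E = 1/528 ≈ 0.0018939
(E + L(-31, -16))**2 = (1/528 - 31*(-16)**3)**2 = (1/528 - 31*(-4096))**2 = (1/528 + 126976)**2 = (67043329/528)**2 = 4494807963402241/278784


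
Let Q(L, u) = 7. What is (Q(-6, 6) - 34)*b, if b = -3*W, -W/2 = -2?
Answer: 324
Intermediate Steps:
W = 4 (W = -2*(-2) = 4)
b = -12 (b = -3*4 = -12)
(Q(-6, 6) - 34)*b = (7 - 34)*(-12) = -27*(-12) = 324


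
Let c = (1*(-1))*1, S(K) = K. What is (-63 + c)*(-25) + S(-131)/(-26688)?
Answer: 42700931/26688 ≈ 1600.0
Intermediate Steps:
c = -1 (c = -1*1 = -1)
(-63 + c)*(-25) + S(-131)/(-26688) = (-63 - 1)*(-25) - 131/(-26688) = -64*(-25) - 131*(-1/26688) = 1600 + 131/26688 = 42700931/26688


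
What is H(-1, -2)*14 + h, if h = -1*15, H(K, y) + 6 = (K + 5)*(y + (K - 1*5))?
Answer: -547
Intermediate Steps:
H(K, y) = -6 + (5 + K)*(-5 + K + y) (H(K, y) = -6 + (K + 5)*(y + (K - 1*5)) = -6 + (5 + K)*(y + (K - 5)) = -6 + (5 + K)*(y + (-5 + K)) = -6 + (5 + K)*(-5 + K + y))
h = -15
H(-1, -2)*14 + h = (-31 + (-1)² + 5*(-2) - 1*(-2))*14 - 15 = (-31 + 1 - 10 + 2)*14 - 15 = -38*14 - 15 = -532 - 15 = -547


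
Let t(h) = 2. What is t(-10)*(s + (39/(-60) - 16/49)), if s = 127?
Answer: 123503/490 ≈ 252.05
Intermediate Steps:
t(-10)*(s + (39/(-60) - 16/49)) = 2*(127 + (39/(-60) - 16/49)) = 2*(127 + (39*(-1/60) - 16*1/49)) = 2*(127 + (-13/20 - 16/49)) = 2*(127 - 957/980) = 2*(123503/980) = 123503/490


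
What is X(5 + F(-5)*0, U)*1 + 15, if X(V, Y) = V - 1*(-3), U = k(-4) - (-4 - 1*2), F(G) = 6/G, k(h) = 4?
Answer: 23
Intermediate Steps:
U = 10 (U = 4 - (-4 - 1*2) = 4 - (-4 - 2) = 4 - 1*(-6) = 4 + 6 = 10)
X(V, Y) = 3 + V (X(V, Y) = V + 3 = 3 + V)
X(5 + F(-5)*0, U)*1 + 15 = (3 + (5 + (6/(-5))*0))*1 + 15 = (3 + (5 + (6*(-⅕))*0))*1 + 15 = (3 + (5 - 6/5*0))*1 + 15 = (3 + (5 + 0))*1 + 15 = (3 + 5)*1 + 15 = 8*1 + 15 = 8 + 15 = 23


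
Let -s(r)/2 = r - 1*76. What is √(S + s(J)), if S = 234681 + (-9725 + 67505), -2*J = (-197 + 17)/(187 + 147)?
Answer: √8160668927/167 ≈ 540.94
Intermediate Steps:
J = 45/167 (J = -(-197 + 17)/(2*(187 + 147)) = -(-90)/334 = -½*(-90/167) = 45/167 ≈ 0.26946)
s(r) = 152 - 2*r (s(r) = -2*(r - 1*76) = -2*(r - 76) = -2*(-76 + r) = 152 - 2*r)
S = 292461 (S = 234681 + 57780 = 292461)
√(S + s(J)) = √(292461 + (152 - 2*45/167)) = √(292461 + (152 - 90/167)) = √(292461 + 25294/167) = √(48866281/167) = √8160668927/167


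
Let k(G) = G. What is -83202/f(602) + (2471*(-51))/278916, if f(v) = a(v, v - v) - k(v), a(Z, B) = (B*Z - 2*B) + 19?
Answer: 700996933/4927516 ≈ 142.26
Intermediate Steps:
a(Z, B) = 19 - 2*B + B*Z (a(Z, B) = (-2*B + B*Z) + 19 = 19 - 2*B + B*Z)
f(v) = 19 - v (f(v) = (19 - 2*(v - v) + (v - v)*v) - v = (19 - 2*0 + 0*v) - v = (19 + 0 + 0) - v = 19 - v)
-83202/f(602) + (2471*(-51))/278916 = -83202/(19 - 1*602) + (2471*(-51))/278916 = -83202/(19 - 602) - 126021*1/278916 = -83202/(-583) - 42007/92972 = -83202*(-1/583) - 42007/92972 = 83202/583 - 42007/92972 = 700996933/4927516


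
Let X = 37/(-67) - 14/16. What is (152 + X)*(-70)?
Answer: -2824745/268 ≈ -10540.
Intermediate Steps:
X = -765/536 (X = 37*(-1/67) - 14*1/16 = -37/67 - 7/8 = -765/536 ≈ -1.4272)
(152 + X)*(-70) = (152 - 765/536)*(-70) = (80707/536)*(-70) = -2824745/268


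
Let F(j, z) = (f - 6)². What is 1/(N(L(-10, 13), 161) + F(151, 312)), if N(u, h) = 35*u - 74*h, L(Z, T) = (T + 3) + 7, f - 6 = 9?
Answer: -1/11028 ≈ -9.0678e-5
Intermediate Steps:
f = 15 (f = 6 + 9 = 15)
F(j, z) = 81 (F(j, z) = (15 - 6)² = 9² = 81)
L(Z, T) = 10 + T (L(Z, T) = (3 + T) + 7 = 10 + T)
N(u, h) = -74*h + 35*u
1/(N(L(-10, 13), 161) + F(151, 312)) = 1/((-74*161 + 35*(10 + 13)) + 81) = 1/((-11914 + 35*23) + 81) = 1/((-11914 + 805) + 81) = 1/(-11109 + 81) = 1/(-11028) = -1/11028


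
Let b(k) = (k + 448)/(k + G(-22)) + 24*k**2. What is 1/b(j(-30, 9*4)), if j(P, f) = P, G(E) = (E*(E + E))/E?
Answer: 37/798991 ≈ 4.6308e-5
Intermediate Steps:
G(E) = 2*E (G(E) = (E*(2*E))/E = (2*E**2)/E = 2*E)
b(k) = 24*k**2 + (448 + k)/(-44 + k) (b(k) = (k + 448)/(k + 2*(-22)) + 24*k**2 = (448 + k)/(k - 44) + 24*k**2 = (448 + k)/(-44 + k) + 24*k**2 = 24*k**2 + (448 + k)/(-44 + k))
1/b(j(-30, 9*4)) = 1/((448 - 30 - 1056*(-30)**2 + 24*(-30)**3)/(-44 - 30)) = 1/((448 - 30 - 1056*900 + 24*(-27000))/(-74)) = 1/(-(448 - 30 - 950400 - 648000)/74) = 1/(-1/74*(-1597982)) = 1/(798991/37) = 37/798991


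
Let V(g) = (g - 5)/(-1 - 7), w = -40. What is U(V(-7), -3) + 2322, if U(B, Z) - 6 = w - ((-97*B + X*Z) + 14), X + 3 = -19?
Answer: 4707/2 ≈ 2353.5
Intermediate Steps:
X = -22 (X = -3 - 19 = -22)
V(g) = 5/8 - g/8 (V(g) = (-5 + g)/(-8) = (-5 + g)*(-⅛) = 5/8 - g/8)
U(B, Z) = -48 + 22*Z + 97*B (U(B, Z) = 6 + (-40 - ((-97*B - 22*Z) + 14)) = 6 + (-40 - (14 - 97*B - 22*Z)) = 6 + (-40 + (-14 + 22*Z + 97*B)) = 6 + (-54 + 22*Z + 97*B) = -48 + 22*Z + 97*B)
U(V(-7), -3) + 2322 = (-48 + 22*(-3) + 97*(5/8 - ⅛*(-7))) + 2322 = (-48 - 66 + 97*(5/8 + 7/8)) + 2322 = (-48 - 66 + 97*(3/2)) + 2322 = (-48 - 66 + 291/2) + 2322 = 63/2 + 2322 = 4707/2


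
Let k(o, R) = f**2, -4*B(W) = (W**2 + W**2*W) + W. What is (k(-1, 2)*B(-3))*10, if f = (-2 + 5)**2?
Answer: 8505/2 ≈ 4252.5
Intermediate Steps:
f = 9 (f = 3**2 = 9)
B(W) = -W/4 - W**2/4 - W**3/4 (B(W) = -((W**2 + W**2*W) + W)/4 = -((W**2 + W**3) + W)/4 = -(W + W**2 + W**3)/4 = -W/4 - W**2/4 - W**3/4)
k(o, R) = 81 (k(o, R) = 9**2 = 81)
(k(-1, 2)*B(-3))*10 = (81*(-1/4*(-3)*(1 - 3 + (-3)**2)))*10 = (81*(-1/4*(-3)*(1 - 3 + 9)))*10 = (81*(-1/4*(-3)*7))*10 = (81*(21/4))*10 = (1701/4)*10 = 8505/2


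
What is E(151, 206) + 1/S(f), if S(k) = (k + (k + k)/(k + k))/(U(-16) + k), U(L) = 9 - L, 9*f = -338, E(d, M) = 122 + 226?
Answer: 114605/329 ≈ 348.34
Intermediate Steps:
E(d, M) = 348
f = -338/9 (f = (⅑)*(-338) = -338/9 ≈ -37.556)
S(k) = (1 + k)/(25 + k) (S(k) = (k + (k + k)/(k + k))/((9 - 1*(-16)) + k) = (k + (2*k)/((2*k)))/((9 + 16) + k) = (k + (2*k)*(1/(2*k)))/(25 + k) = (k + 1)/(25 + k) = (1 + k)/(25 + k))
E(151, 206) + 1/S(f) = 348 + 1/((1 - 338/9)/(25 - 338/9)) = 348 + 1/(-329/9/(-113/9)) = 348 + 1/(-9/113*(-329/9)) = 348 + 1/(329/113) = 348 + 113/329 = 114605/329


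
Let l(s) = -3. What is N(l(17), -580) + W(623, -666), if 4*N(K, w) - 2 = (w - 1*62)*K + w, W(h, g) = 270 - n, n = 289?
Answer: 318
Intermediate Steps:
W(h, g) = -19 (W(h, g) = 270 - 1*289 = 270 - 289 = -19)
N(K, w) = 1/2 + w/4 + K*(-62 + w)/4 (N(K, w) = 1/2 + ((w - 1*62)*K + w)/4 = 1/2 + ((w - 62)*K + w)/4 = 1/2 + ((-62 + w)*K + w)/4 = 1/2 + (K*(-62 + w) + w)/4 = 1/2 + (w + K*(-62 + w))/4 = 1/2 + (w/4 + K*(-62 + w)/4) = 1/2 + w/4 + K*(-62 + w)/4)
N(l(17), -580) + W(623, -666) = (1/2 - 31/2*(-3) + (1/4)*(-580) + (1/4)*(-3)*(-580)) - 19 = (1/2 + 93/2 - 145 + 435) - 19 = 337 - 19 = 318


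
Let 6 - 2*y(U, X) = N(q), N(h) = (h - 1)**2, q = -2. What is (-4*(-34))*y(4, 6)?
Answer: -204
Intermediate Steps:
N(h) = (-1 + h)**2
y(U, X) = -3/2 (y(U, X) = 3 - (-1 - 2)**2/2 = 3 - 1/2*(-3)**2 = 3 - 1/2*9 = 3 - 9/2 = -3/2)
(-4*(-34))*y(4, 6) = -4*(-34)*(-3/2) = 136*(-3/2) = -204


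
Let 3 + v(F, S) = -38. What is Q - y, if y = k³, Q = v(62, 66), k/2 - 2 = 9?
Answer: -10689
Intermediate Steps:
k = 22 (k = 4 + 2*9 = 4 + 18 = 22)
v(F, S) = -41 (v(F, S) = -3 - 38 = -41)
Q = -41
y = 10648 (y = 22³ = 10648)
Q - y = -41 - 1*10648 = -41 - 10648 = -10689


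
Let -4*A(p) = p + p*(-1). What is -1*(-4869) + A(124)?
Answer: 4869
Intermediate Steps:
A(p) = 0 (A(p) = -(p + p*(-1))/4 = -(p - p)/4 = -1/4*0 = 0)
-1*(-4869) + A(124) = -1*(-4869) + 0 = 4869 + 0 = 4869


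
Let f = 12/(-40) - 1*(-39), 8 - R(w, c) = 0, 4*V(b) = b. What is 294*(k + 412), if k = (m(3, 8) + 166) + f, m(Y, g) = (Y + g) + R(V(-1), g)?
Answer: 934479/5 ≈ 1.8690e+5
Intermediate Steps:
V(b) = b/4
R(w, c) = 8 (R(w, c) = 8 - 1*0 = 8 + 0 = 8)
m(Y, g) = 8 + Y + g (m(Y, g) = (Y + g) + 8 = 8 + Y + g)
f = 387/10 (f = 12*(-1/40) + 39 = -3/10 + 39 = 387/10 ≈ 38.700)
k = 2237/10 (k = ((8 + 3 + 8) + 166) + 387/10 = (19 + 166) + 387/10 = 185 + 387/10 = 2237/10 ≈ 223.70)
294*(k + 412) = 294*(2237/10 + 412) = 294*(6357/10) = 934479/5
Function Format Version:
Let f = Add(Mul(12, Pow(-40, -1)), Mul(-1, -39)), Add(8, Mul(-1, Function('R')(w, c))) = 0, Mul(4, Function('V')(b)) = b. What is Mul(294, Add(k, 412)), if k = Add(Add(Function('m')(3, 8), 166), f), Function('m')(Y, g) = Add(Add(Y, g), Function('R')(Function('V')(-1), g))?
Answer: Rational(934479, 5) ≈ 1.8690e+5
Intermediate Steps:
Function('V')(b) = Mul(Rational(1, 4), b)
Function('R')(w, c) = 8 (Function('R')(w, c) = Add(8, Mul(-1, 0)) = Add(8, 0) = 8)
Function('m')(Y, g) = Add(8, Y, g) (Function('m')(Y, g) = Add(Add(Y, g), 8) = Add(8, Y, g))
f = Rational(387, 10) (f = Add(Mul(12, Rational(-1, 40)), 39) = Add(Rational(-3, 10), 39) = Rational(387, 10) ≈ 38.700)
k = Rational(2237, 10) (k = Add(Add(Add(8, 3, 8), 166), Rational(387, 10)) = Add(Add(19, 166), Rational(387, 10)) = Add(185, Rational(387, 10)) = Rational(2237, 10) ≈ 223.70)
Mul(294, Add(k, 412)) = Mul(294, Add(Rational(2237, 10), 412)) = Mul(294, Rational(6357, 10)) = Rational(934479, 5)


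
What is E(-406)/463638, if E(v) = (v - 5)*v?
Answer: 3973/11039 ≈ 0.35991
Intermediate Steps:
E(v) = v*(-5 + v) (E(v) = (-5 + v)*v = v*(-5 + v))
E(-406)/463638 = -406*(-5 - 406)/463638 = -406*(-411)*(1/463638) = 166866*(1/463638) = 3973/11039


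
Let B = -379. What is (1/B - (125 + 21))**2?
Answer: 3061962225/143641 ≈ 21317.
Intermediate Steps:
(1/B - (125 + 21))**2 = (1/(-379) - (125 + 21))**2 = (-1/379 - 1*146)**2 = (-1/379 - 146)**2 = (-55335/379)**2 = 3061962225/143641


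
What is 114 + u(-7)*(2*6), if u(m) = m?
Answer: 30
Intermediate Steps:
114 + u(-7)*(2*6) = 114 - 14*6 = 114 - 7*12 = 114 - 84 = 30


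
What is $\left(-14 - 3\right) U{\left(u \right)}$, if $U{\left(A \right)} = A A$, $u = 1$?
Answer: $-17$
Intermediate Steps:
$U{\left(A \right)} = A^{2}$
$\left(-14 - 3\right) U{\left(u \right)} = \left(-14 - 3\right) 1^{2} = \left(-17\right) 1 = -17$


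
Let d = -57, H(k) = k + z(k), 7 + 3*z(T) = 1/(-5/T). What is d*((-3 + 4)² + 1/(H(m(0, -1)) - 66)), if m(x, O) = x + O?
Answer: -58368/1039 ≈ -56.177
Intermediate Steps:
m(x, O) = O + x
z(T) = -7/3 - T/15 (z(T) = -7/3 + 1/(3*((-5/T))) = -7/3 + (-T/5)/3 = -7/3 - T/15)
H(k) = -7/3 + 14*k/15 (H(k) = k + (-7/3 - k/15) = -7/3 + 14*k/15)
d*((-3 + 4)² + 1/(H(m(0, -1)) - 66)) = -57*((-3 + 4)² + 1/((-7/3 + 14*(-1 + 0)/15) - 66)) = -57*(1² + 1/((-7/3 + (14/15)*(-1)) - 66)) = -57*(1 + 1/((-7/3 - 14/15) - 66)) = -57*(1 + 1/(-49/15 - 66)) = -57*(1 + 1/(-1039/15)) = -57*(1 - 15/1039) = -57*1024/1039 = -58368/1039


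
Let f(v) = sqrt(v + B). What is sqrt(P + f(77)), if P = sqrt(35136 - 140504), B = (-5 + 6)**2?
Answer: sqrt(sqrt(78) + 2*I*sqrt(26342)) ≈ 12.914 + 12.568*I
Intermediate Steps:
B = 1 (B = 1**2 = 1)
f(v) = sqrt(1 + v) (f(v) = sqrt(v + 1) = sqrt(1 + v))
P = 2*I*sqrt(26342) (P = sqrt(-105368) = 2*I*sqrt(26342) ≈ 324.6*I)
sqrt(P + f(77)) = sqrt(2*I*sqrt(26342) + sqrt(1 + 77)) = sqrt(2*I*sqrt(26342) + sqrt(78)) = sqrt(sqrt(78) + 2*I*sqrt(26342))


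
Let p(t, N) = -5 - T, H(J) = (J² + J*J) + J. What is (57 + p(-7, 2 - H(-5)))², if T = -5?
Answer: 3249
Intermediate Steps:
H(J) = J + 2*J² (H(J) = (J² + J²) + J = 2*J² + J = J + 2*J²)
p(t, N) = 0 (p(t, N) = -5 - 1*(-5) = -5 + 5 = 0)
(57 + p(-7, 2 - H(-5)))² = (57 + 0)² = 57² = 3249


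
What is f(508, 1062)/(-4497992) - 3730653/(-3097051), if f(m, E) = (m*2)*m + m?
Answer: 3795099827085/3482627655398 ≈ 1.0897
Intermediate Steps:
f(m, E) = m + 2*m² (f(m, E) = (2*m)*m + m = 2*m² + m = m + 2*m²)
f(508, 1062)/(-4497992) - 3730653/(-3097051) = (508*(1 + 2*508))/(-4497992) - 3730653/(-3097051) = (508*(1 + 1016))*(-1/4497992) - 3730653*(-1/3097051) = (508*1017)*(-1/4497992) + 3730653/3097051 = 516636*(-1/4497992) + 3730653/3097051 = -129159/1124498 + 3730653/3097051 = 3795099827085/3482627655398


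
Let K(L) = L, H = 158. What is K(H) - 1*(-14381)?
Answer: 14539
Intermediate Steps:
K(H) - 1*(-14381) = 158 - 1*(-14381) = 158 + 14381 = 14539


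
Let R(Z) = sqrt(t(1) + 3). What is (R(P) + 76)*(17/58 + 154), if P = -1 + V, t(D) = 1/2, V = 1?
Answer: 340062/29 + 8949*sqrt(14)/116 ≈ 12015.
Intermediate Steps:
t(D) = 1/2
P = 0 (P = -1 + 1 = 0)
R(Z) = sqrt(14)/2 (R(Z) = sqrt(1/2 + 3) = sqrt(7/2) = sqrt(14)/2)
(R(P) + 76)*(17/58 + 154) = (sqrt(14)/2 + 76)*(17/58 + 154) = (76 + sqrt(14)/2)*(17*(1/58) + 154) = (76 + sqrt(14)/2)*(17/58 + 154) = (76 + sqrt(14)/2)*(8949/58) = 340062/29 + 8949*sqrt(14)/116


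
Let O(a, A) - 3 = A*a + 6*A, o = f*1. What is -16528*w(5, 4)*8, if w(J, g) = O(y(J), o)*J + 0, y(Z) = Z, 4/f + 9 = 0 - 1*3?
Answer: 1322240/3 ≈ 4.4075e+5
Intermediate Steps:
f = -⅓ (f = 4/(-9 + (0 - 1*3)) = 4/(-9 + (0 - 3)) = 4/(-9 - 3) = 4/(-12) = 4*(-1/12) = -⅓ ≈ -0.33333)
o = -⅓ (o = -⅓*1 = -⅓ ≈ -0.33333)
O(a, A) = 3 + 6*A + A*a (O(a, A) = 3 + (A*a + 6*A) = 3 + (6*A + A*a) = 3 + 6*A + A*a)
w(J, g) = J*(1 - J/3) (w(J, g) = (3 + 6*(-⅓) - J/3)*J + 0 = (3 - 2 - J/3)*J + 0 = (1 - J/3)*J + 0 = J*(1 - J/3) + 0 = J*(1 - J/3))
-16528*w(5, 4)*8 = -16528*(⅓)*5*(3 - 1*5)*8 = -16528*(⅓)*5*(3 - 5)*8 = -16528*(⅓)*5*(-2)*8 = -(-165280)*8/3 = -16528*(-80/3) = 1322240/3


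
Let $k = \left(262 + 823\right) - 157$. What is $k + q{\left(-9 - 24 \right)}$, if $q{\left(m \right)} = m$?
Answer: $895$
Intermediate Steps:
$k = 928$ ($k = 1085 - 157 = 928$)
$k + q{\left(-9 - 24 \right)} = 928 - 33 = 895$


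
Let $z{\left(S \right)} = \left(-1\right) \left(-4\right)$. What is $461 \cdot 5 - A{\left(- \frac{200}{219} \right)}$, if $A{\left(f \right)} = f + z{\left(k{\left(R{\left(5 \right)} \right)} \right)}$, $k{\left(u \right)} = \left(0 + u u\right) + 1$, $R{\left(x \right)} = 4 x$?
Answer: $\frac{504119}{219} \approx 2301.9$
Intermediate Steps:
$k{\left(u \right)} = 1 + u^{2}$ ($k{\left(u \right)} = \left(0 + u^{2}\right) + 1 = u^{2} + 1 = 1 + u^{2}$)
$z{\left(S \right)} = 4$
$A{\left(f \right)} = 4 + f$ ($A{\left(f \right)} = f + 4 = 4 + f$)
$461 \cdot 5 - A{\left(- \frac{200}{219} \right)} = 461 \cdot 5 - \left(4 - \frac{200}{219}\right) = 2305 - \left(4 - \frac{200}{219}\right) = 2305 - \frac{676}{219} = \frac{504119}{219}$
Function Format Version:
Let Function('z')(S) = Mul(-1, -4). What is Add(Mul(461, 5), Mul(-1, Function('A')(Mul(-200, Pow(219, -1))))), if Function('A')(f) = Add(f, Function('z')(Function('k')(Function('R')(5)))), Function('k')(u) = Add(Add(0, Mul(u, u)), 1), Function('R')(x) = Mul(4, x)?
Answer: Rational(504119, 219) ≈ 2301.9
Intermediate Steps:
Function('k')(u) = Add(1, Pow(u, 2)) (Function('k')(u) = Add(Add(0, Pow(u, 2)), 1) = Add(Pow(u, 2), 1) = Add(1, Pow(u, 2)))
Function('z')(S) = 4
Function('A')(f) = Add(4, f) (Function('A')(f) = Add(f, 4) = Add(4, f))
Add(Mul(461, 5), Mul(-1, Function('A')(Mul(-200, Pow(219, -1))))) = Add(Mul(461, 5), Mul(-1, Add(4, Mul(-200, Pow(219, -1))))) = Add(2305, Mul(-1, Add(4, Mul(-200, Rational(1, 219))))) = Add(2305, Mul(-1, Add(4, Rational(-200, 219)))) = Add(2305, Mul(-1, Rational(676, 219))) = Add(2305, Rational(-676, 219)) = Rational(504119, 219)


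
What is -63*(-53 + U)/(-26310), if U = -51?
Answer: -1092/4385 ≈ -0.24903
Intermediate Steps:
-63*(-53 + U)/(-26310) = -63*(-53 - 51)/(-26310) = -63*(-104)*(-1/26310) = 6552*(-1/26310) = -1092/4385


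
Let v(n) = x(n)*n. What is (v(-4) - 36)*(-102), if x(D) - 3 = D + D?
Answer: 1632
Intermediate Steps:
x(D) = 3 + 2*D (x(D) = 3 + (D + D) = 3 + 2*D)
v(n) = n*(3 + 2*n) (v(n) = (3 + 2*n)*n = n*(3 + 2*n))
(v(-4) - 36)*(-102) = (-4*(3 + 2*(-4)) - 36)*(-102) = (-4*(3 - 8) - 36)*(-102) = (-4*(-5) - 36)*(-102) = (20 - 36)*(-102) = -16*(-102) = 1632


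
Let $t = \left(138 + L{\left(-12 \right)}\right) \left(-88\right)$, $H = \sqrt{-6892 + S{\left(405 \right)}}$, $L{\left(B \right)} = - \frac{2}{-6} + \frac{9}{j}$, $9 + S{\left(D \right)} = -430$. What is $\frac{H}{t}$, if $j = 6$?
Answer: $- \frac{3 i \sqrt{7331}}{36916} \approx - 0.0069581 i$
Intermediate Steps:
$S{\left(D \right)} = -439$ ($S{\left(D \right)} = -9 - 430 = -439$)
$L{\left(B \right)} = \frac{11}{6}$ ($L{\left(B \right)} = - \frac{2}{-6} + \frac{9}{6} = \left(-2\right) \left(- \frac{1}{6}\right) + 9 \cdot \frac{1}{6} = \frac{1}{3} + \frac{3}{2} = \frac{11}{6}$)
$H = i \sqrt{7331}$ ($H = \sqrt{-6892 - 439} = \sqrt{-7331} = i \sqrt{7331} \approx 85.621 i$)
$t = - \frac{36916}{3}$ ($t = \left(138 + \frac{11}{6}\right) \left(-88\right) = \frac{839}{6} \left(-88\right) = - \frac{36916}{3} \approx -12305.0$)
$\frac{H}{t} = \frac{i \sqrt{7331}}{- \frac{36916}{3}} = i \sqrt{7331} \left(- \frac{3}{36916}\right) = - \frac{3 i \sqrt{7331}}{36916}$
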